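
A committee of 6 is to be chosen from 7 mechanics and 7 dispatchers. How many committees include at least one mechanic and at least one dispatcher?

2989

With no constraint there are C(14,6) = 3003 possible selections.
Selections missing a whole group: no mechanics → C(7,6) = 7; no dispatchers → C(7,6) = 7.
Both groups omitted at once is impossible, so 3003 − 14 = 2989.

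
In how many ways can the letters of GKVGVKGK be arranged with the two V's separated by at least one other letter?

420

There are 8!/(3!·3!·2!) = 560 arrangements of GKVGVKGK in total.
Arrangements with the V's together: treat VV as one letter, giving (7)!/(3!·3!) = 140.
Hence 560 − 140 = 420.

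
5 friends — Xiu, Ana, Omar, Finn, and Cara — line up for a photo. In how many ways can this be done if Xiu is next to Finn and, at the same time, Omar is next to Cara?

24

Treat {Xiu,Finn} as one block (2 orders) and {Omar,Cara} as another (2 orders).
That leaves 3 units to arrange: 2 × 2 × 3! = 4 × 6 = 24.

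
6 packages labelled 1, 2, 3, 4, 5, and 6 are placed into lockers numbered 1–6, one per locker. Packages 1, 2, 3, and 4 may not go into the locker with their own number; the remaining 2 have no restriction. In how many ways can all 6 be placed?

362

Let Aᵢ (for 1 ≤ i ≤ 4) be the placements that put package i in its forbidden locker. Any j of these fix j positions, leaving (6−j)! ways to fill the rest, and there are C(4,j) ways to pick which j.
By inclusion–exclusion, the number of valid placements is Σ_{j=0}^{4} (−1)^j C(4,j)·(6−j)!.
Computing: 720 − 480 + 144 − 24 + 2 = 362.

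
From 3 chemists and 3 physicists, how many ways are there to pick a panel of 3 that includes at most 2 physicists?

19

Split by how many physicists are chosen (0 through 2).
Sum: C(3,0)·C(3,3) + C(3,1)·C(3,2) + C(3,2)·C(3,1) = 1 + 9 + 9 = 19.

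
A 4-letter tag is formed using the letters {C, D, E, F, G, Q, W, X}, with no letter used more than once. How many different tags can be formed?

1680

Choose and order 4 of the 8 symbols: the first letter has 8 options, the next 7, then 6, 5.
That product is 8 × 7 × 6 × 5 = 1680.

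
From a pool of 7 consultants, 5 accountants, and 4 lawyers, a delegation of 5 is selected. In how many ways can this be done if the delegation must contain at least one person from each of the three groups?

3010

Total 5-person selections from all 16: C(16,5) = 4368.
Subtract selections that omit an entire group: no consultants → C(9,5) = 126; no accountants → C(11,5) = 462; no lawyers → C(12,5) = 792.
Add back selections omitting two groups (i.e. drawn from a single group): C(7,5) + C(5,5) + C(4,5) = 22.
By inclusion–exclusion: 4368 − 1380 + 22 = 3010.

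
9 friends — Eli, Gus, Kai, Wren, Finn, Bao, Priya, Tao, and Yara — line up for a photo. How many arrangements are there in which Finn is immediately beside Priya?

Place the 7 others and the Finn-Priya pair as 8 objects in a line; the pair has 2 internal arrangements.
That gives 2 × 8! = 2 × 40320 = 80640.

80640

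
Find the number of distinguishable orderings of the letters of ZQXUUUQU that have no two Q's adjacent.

There are 8!/(4!·2!) = 840 arrangements of ZQXUUUQU in total.
Arrangements with the Q's together: treat QQ as one letter, giving (7)!/(4!) = 210.
Subtracting, 840 − 210 = 630 arrangements keep the Q's apart.

630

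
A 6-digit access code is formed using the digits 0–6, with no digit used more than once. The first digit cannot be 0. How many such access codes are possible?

4320

The first digit has 7−1 = 6 choices (anything except 0).
The remaining 5 digits are filled from the other 6 symbols without repetition: 6 × 5 × 4 × 3 × 2 = 720.
Total: 6 × 720 = 4320.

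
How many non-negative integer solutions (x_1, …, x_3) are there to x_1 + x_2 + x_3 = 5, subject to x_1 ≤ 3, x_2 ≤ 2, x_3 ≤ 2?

6

By stars and bars, unrestricted non-negative solutions to x_1+…+x_3 = 5 number C(5+2,2) = 21.
Subtract solutions that violate a single cap (substitute x_i' = x_i − (cap_i+1)): x_1 ≥ 4 gives C(3,2) = 3; x_2 ≥ 3 gives C(4,2) = 6; x_3 ≥ 3 gives C(4,2) = 6. Together 15.
No two caps can be exceeded simultaneously, so the pair terms are all 0.
By inclusion–exclusion the count is 21 − 15 + 0 = 6.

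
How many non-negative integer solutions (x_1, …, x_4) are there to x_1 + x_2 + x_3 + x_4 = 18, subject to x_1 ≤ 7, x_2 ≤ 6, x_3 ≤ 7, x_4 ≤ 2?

31

Ignoring the caps, the number of non-negative solutions to x_1+…+x_4 = 18 is C(21,3) = 1330.
Subtract solutions that violate a single cap (substitute x_i' = x_i − (cap_i+1)): x_1 ≥ 8 gives C(13,3) = 286; x_2 ≥ 7 gives C(14,3) = 364; x_3 ≥ 8 gives C(13,3) = 286; x_4 ≥ 3 gives C(18,3) = 816. Together 1752.
Add back pairs where two caps are both exceeded: 20 + 10 + 120 + 20 + 165 + 120 = 455.
Subtract triples: 0 + 1 + 0 + 1 = 2.
By inclusion–exclusion the count is 1330 − 1752 + 455 − 2 = 31.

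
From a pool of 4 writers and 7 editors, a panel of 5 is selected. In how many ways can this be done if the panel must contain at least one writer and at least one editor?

441

Total 5-person selections from all 11: C(11,5) = 462.
Selections missing a whole group: no writers → C(7,5) = 21; no editors → C(4,5) = 0.
Both groups omitted at once is impossible, so 462 − 21 = 441.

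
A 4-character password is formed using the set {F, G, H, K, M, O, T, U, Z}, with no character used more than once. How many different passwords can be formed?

With no repetition, fill the 4 characters in order: 9 choices, then 8, down to 6.
9 × 8 × 7 × 6 = 3024.

3024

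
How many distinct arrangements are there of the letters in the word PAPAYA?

Letter multiplicities in PAPAYA: A×3, P×2, Y×1.
The number of distinct arrangements is 6!/(3!·2!) = 720/12 = 60.

60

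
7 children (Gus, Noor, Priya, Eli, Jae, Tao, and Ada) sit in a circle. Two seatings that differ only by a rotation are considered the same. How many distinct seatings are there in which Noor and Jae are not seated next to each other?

Without the restriction there are (6)! = 720 seatings.
Seatings with Noor beside Jae: treat them as a block with 2 internal orders, giving 2 × (5)! = 240.
Subtracting, 720 − 240 = 480.

480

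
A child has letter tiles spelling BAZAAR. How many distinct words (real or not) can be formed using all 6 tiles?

The 6 letters of BAZAAR have repeats: A appearing 3 times.
Dividing 6! = 720 by 3! = 6 for the repeated letters gives 120.

120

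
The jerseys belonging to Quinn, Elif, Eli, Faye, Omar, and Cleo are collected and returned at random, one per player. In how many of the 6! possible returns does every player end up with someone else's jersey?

265

Count assignments avoiding every fixed point. For any j of the 6 players fixed to their old jersey, the other 6−j can be arranged in (6−j)! ways.
By inclusion–exclusion this is Σ_{j=0}^{6} (−1)^j C(6,j)·(6−j)!.
Computing: 720 − 720 + 360 − 120 + 30 − 6 + 1 = 265.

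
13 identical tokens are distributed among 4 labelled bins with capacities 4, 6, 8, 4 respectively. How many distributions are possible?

Without the upper bounds there are C(16,3) = 560 ways to split 13 among 4 bins.
Subtract solutions that violate a single cap (substitute x_i' = x_i − (cap_i+1)): x_1 ≥ 5 gives C(11,3) = 165; x_2 ≥ 7 gives C(9,3) = 84; x_3 ≥ 9 gives C(7,3) = 35; x_4 ≥ 5 gives C(11,3) = 165. Together 449.
Add back pairs where two caps are both exceeded: 4 + 0 + 20 + 0 + 4 + 0 = 28.
By inclusion–exclusion the count is 560 − 449 + 28 = 139.

139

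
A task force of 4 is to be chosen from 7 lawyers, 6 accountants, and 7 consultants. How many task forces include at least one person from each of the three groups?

2499

With no constraint there are C(20,4) = 4845 possible selections.
Selections missing a whole group: no lawyers → C(13,4) = 715; no accountants → C(14,4) = 1001; no consultants → C(13,4) = 715.
Add back selections omitting two groups (i.e. drawn from a single group): C(7,4) + C(6,4) + C(7,4) = 85.
By inclusion–exclusion: 4845 − 2431 + 85 = 2499.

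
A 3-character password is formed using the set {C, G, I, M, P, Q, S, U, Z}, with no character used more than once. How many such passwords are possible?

This is a permutation of 3 out of 9: P(9,3) = 9!/6!.
That product is 9 × 8 × 7 = 504.

504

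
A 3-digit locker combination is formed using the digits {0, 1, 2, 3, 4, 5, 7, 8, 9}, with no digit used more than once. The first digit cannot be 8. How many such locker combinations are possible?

The first digit has 9−1 = 8 choices (anything except 8).
The remaining 2 digits are filled from the other 8 symbols without repetition: 8 × 7 = 56.
Total: 8 × 56 = 448.

448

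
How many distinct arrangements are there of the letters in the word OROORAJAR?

OROORAJAR has 9 letters with A appearing twice, O appearing 3 times, and R appearing 3 times.
The number of distinct arrangements is 9!/(3!·3!·2!) = 362880/72 = 5040.

5040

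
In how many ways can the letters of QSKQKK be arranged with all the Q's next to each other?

Treat the 2 copies of Q as a single block. The multiset to arrange is then {QQ, K, K, K, S}, 5 items in all.
That gives (5)!/(3!) = 20 arrangements.

20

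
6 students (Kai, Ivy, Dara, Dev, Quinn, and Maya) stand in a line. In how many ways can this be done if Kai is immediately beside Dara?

240

Glue Kai and Dara into one block (2 internal orders), leaving 5 units to arrange in a row.
So the count is 2·(5)! = 240.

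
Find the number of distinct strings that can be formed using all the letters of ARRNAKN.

630

ARRNAKN has 7 letters with A appearing twice, N appearing twice, and R appearing twice.
Dividing 7! = 5040 by 2!·2!·2! = 8 for the repeated letters gives 630.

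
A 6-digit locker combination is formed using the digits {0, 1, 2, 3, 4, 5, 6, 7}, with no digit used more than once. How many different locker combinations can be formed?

20160

With no repetition, fill the 6 digits in order: 8 choices, then 7, down to 3.
8 × 7 × 6 × 5 × 4 × 3 = 20160.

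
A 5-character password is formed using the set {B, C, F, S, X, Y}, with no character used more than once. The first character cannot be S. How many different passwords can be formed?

600

The first character has 6−1 = 5 choices (anything except S).
The remaining 4 characters are filled from the other 5 symbols without repetition: 5 × 4 × 3 × 2 = 120.
Total: 5 × 120 = 600.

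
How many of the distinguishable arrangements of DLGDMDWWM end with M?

Fix M in the last position and arrange the remaining 8 letters.
Those 8 letters have D appearing 3 times and W appearing twice, giving (8)!/(3!·2!) = 3360.

3360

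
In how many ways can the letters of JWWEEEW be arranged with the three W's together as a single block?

Treat the 3 copies of W as a single block. The multiset to arrange is then {WWW, E, E, E, J}, 5 items in all.
That gives (5)!/(3!) = 20 arrangements.

20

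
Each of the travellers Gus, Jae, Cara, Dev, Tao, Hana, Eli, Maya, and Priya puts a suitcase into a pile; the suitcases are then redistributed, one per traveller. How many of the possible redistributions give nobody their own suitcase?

Let Aᵢ be the assignments in which traveller i gets their own suitcase. We want the size of the complement of A₁∪…∪A_9.
By inclusion–exclusion this is Σ_{j=0}^{9} (−1)^j C(9,j)·(9−j)!.
Computing: 362880 − 362880 + 181440 − 60480 + 15120 − 3024 + 504 − 72 + 9 − 1 = 133496.

133496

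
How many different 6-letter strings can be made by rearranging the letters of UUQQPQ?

60

Letter multiplicities in UUQQPQ: P×1, Q×3, U×2.
Dividing 6! = 720 by 3!·2! = 12 for the repeated letters gives 60.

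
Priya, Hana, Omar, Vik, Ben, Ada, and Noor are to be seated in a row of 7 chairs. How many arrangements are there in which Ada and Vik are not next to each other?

There are 7! = 5040 arrangements in all. If Ada and Vik are adjacent, merging them into one block gives 2·(6)! = 1440 arrangements.
Complementary counting: 5040 − 1440 = 3600.

3600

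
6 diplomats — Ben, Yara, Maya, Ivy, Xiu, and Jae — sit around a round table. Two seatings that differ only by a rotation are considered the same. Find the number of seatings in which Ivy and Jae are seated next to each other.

Glue Ivy and Jae into a block (2 internal orders). Seating 5 units around a circle gives (4)! arrangements.
So 2 × (4)! = 2 × 24 = 48.

48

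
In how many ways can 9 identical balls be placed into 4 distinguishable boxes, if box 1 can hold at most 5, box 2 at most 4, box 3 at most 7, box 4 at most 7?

By stars and bars, unrestricted non-negative solutions to x_1+…+x_4 = 9 number C(9+3,3) = 220.
Subtract solutions that violate a single cap (substitute x_i' = x_i − (cap_i+1)): x_1 ≥ 6 gives C(6,3) = 20; x_2 ≥ 5 gives C(7,3) = 35; x_3 ≥ 8 gives C(4,3) = 4; x_4 ≥ 8 gives C(4,3) = 4. Together 63.
No two caps can be exceeded simultaneously, so the pair terms are all 0.
By inclusion–exclusion the count is 220 − 63 + 0 = 157.

157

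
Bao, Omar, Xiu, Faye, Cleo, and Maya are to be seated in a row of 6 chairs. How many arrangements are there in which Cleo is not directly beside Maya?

480

Of the 6! = 720 arrangements, those with Cleo and Maya adjacent number 2 × 5! = 240 (treat the pair as a block with 2 internal orders).
Complementary counting: 720 − 240 = 480.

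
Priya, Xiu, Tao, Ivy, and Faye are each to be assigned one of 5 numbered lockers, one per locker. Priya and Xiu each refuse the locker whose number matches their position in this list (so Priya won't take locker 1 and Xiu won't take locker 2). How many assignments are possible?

78

Let Aᵢ (for i ∈ {1, 2}) be the placements that put person i in their forbidden locker. Any j of these fix j positions, leaving (5−j)! ways to fill the rest, and there are C(2,j) ways to pick which j.
By inclusion–exclusion, the number of valid placements is Σ_{j=0}^{2} (−1)^j C(2,j)·(5−j)!.
Computing: 120 − 48 + 6 = 78.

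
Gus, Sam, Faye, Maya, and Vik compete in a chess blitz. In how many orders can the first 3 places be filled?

60

This is an ordered selection of 3 from 5: P(5,3).
That gives 5 × 4 × 3 = 60.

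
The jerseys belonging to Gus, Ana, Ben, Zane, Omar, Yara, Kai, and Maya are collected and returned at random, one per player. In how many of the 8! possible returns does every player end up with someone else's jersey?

This is the derangement count D_8: permutations of 8 items with no fixed point.
By inclusion–exclusion this is Σ_{j=0}^{8} (−1)^j C(8,j)·(8−j)!.
Computing: 40320 − 40320 + 20160 − 6720 + 1680 − 336 + 56 − 8 + 1 = 14833.

14833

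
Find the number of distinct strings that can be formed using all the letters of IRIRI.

Letter multiplicities in IRIRI: I×3, R×2.
So there are 5! / (3!·2!) = 10 distinguishable arrangements.

10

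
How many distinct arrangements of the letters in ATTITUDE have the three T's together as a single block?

Treat the 3 copies of T as a single block. The multiset to arrange is then {TTT, A, D, E, I, U}, 6 items in all.
All 6 items are distinct, so there are (6)! = 720 arrangements.

720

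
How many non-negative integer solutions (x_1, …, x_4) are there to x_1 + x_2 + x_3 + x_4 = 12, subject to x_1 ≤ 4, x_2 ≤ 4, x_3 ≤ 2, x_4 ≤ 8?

By stars and bars, unrestricted non-negative solutions to x_1+…+x_4 = 12 number C(12+3,3) = 455.
Subtract solutions that violate a single cap (substitute x_i' = x_i − (cap_i+1)): x_1 ≥ 5 gives C(10,3) = 120; x_2 ≥ 5 gives C(10,3) = 120; x_3 ≥ 3 gives C(12,3) = 220; x_4 ≥ 9 gives C(6,3) = 20. Together 480.
Add back pairs where two caps are both exceeded: 10 + 35 + 0 + 35 + 0 + 1 = 81.
By inclusion–exclusion the count is 455 − 480 + 81 = 56.

56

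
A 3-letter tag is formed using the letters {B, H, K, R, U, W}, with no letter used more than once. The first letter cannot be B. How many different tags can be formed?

The first letter has 6−1 = 5 choices (anything except B).
The remaining 2 letters are filled from the other 5 symbols without repetition: 5 × 4 = 20.
Total: 5 × 20 = 100.

100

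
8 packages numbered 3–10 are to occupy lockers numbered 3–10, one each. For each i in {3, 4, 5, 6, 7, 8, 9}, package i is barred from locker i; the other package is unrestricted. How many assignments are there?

16687

Let Aᵢ (for 3 ≤ i ≤ 9) be the placements that put package i in its forbidden locker. Any j of these fix j positions, leaving (8−j)! ways to fill the rest, and there are C(7,j) ways to pick which j.
By inclusion–exclusion, the number of valid placements is Σ_{j=0}^{7} (−1)^j C(7,j)·(8−j)!.
Computing: 40320 − 35280 + 15120 − 4200 + 840 − 126 + 14 − 1 = 16687.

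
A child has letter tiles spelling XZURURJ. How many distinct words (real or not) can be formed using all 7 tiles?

1260

The 7 letters of XZURURJ have repeats: R appearing twice and U appearing twice.
Dividing 7! = 5040 by 2!·2! = 4 for the repeated letters gives 1260.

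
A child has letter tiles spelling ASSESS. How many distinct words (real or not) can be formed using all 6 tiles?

Letter multiplicities in ASSESS: A×1, E×1, S×4.
The number of distinct arrangements is 6!/(4!) = 720/24 = 30.

30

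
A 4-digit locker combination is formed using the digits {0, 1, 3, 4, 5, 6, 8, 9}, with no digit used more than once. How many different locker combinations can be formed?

Choose and order 4 of the 8 symbols: the first digit has 8 options, the next 7, then 6, 5.
That product is 8 × 7 × 6 × 5 = 1680.

1680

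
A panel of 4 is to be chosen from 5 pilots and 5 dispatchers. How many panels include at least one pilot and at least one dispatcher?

Unrestricted: C(10,4) = 210 ways to pick any 4 of the 10.
Subtract selections that omit an entire group: no pilots → C(5,4) = 5; no dispatchers → C(5,4) = 5.
Both groups omitted at once is impossible, so 210 − 10 = 200.

200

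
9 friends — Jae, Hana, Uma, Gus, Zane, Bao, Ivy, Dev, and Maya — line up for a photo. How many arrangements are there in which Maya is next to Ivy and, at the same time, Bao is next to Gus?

Treat {Maya,Ivy} as one block (2 orders) and {Bao,Gus} as another (2 orders).
That leaves 7 units to arrange: 2 × 2 × 7! = 4 × 5040 = 20160.

20160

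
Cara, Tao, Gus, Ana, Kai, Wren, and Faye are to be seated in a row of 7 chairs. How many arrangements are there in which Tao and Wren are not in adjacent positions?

Of the 7! = 5040 arrangements, those with Tao and Wren adjacent number 2 × 6! = 1440 (treat the pair as a block with 2 internal orders).
So 5040 − 1440 = 3600 arrangements keep them apart.

3600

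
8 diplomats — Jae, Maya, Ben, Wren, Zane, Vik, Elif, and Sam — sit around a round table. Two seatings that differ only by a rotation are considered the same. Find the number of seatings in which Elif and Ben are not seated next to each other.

Without the restriction there are (7)! = 5040 seatings.
Those with Elif next to Ben: fuse the pair into one unit and seat 7 units around a circle — 2·(6)! = 1440.
Subtracting, 5040 − 1440 = 3600.

3600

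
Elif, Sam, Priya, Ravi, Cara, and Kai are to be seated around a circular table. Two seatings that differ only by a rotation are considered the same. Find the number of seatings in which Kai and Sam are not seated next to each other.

All circular seatings of 6 people number (5)! = 120.
Seatings with Kai beside Sam: treat them as a block with 2 internal orders, giving 2 × (4)! = 48.
Subtracting, 120 − 48 = 72.

72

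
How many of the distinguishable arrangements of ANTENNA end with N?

180

With the last slot taken by N, it remains to arrange the other 6 letters (ATENNA).
Those 6 letters have A appearing twice and N appearing twice, giving (6)!/(2!·2!) = 180.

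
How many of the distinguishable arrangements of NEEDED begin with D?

20

Fix D in the first position and arrange the remaining 5 letters.
Those 5 letters have E appearing 3 times, giving (5)!/(3!) = 20.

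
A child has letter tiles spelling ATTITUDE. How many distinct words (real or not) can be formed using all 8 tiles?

6720

The 8 letters of ATTITUDE have repeats: T appearing 3 times.
So there are 8! / (3!) = 6720 distinguishable arrangements.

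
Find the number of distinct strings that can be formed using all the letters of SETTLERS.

Letter multiplicities in SETTLERS: E×2, L×1, R×1, S×2, T×2.
The number of distinct arrangements is 8!/(2!·2!·2!) = 40320/8 = 5040.

5040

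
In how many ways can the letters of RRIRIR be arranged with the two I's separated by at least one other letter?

10

There are 6!/(4!·2!) = 15 arrangements of RRIRIR in total.
If the two I's are adjacent, glue them into one block, leaving 5 items to arrange: (5)!/(4!) = 5 ways.
Subtracting, 15 − 5 = 10 arrangements keep the I's apart.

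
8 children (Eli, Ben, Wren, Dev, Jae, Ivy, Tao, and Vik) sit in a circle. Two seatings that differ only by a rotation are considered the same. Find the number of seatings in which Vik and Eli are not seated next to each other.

All circular seatings of 8 people number (7)! = 5040.
Seatings with Vik beside Eli: treat them as a block with 2 internal orders, giving 2 × (6)! = 1440.
Subtracting, 5040 − 1440 = 3600.

3600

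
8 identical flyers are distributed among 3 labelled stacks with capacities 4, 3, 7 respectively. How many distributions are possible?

By stars and bars, unrestricted non-negative solutions to x_1+…+x_3 = 8 number C(8+2,2) = 45.
Subtract solutions that violate a single cap (substitute x_i' = x_i − (cap_i+1)): x_1 ≥ 5 gives C(5,2) = 10; x_2 ≥ 4 gives C(6,2) = 15; x_3 ≥ 8 gives C(2,2) = 1. Together 26.
No two caps can be exceeded simultaneously, so the pair terms are all 0.
By inclusion–exclusion the count is 45 − 26 + 0 = 19.

19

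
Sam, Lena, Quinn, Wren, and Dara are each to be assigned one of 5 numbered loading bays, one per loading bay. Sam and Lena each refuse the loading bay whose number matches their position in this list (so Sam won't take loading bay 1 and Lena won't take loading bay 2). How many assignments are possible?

78

Let Aᵢ (for i ∈ {1, 2}) be the placements that put person i in their forbidden loading bay. Any j of these fix j positions, leaving (5−j)! ways to fill the rest, and there are C(2,j) ways to pick which j.
By inclusion–exclusion, the number of valid placements is Σ_{j=0}^{2} (−1)^j C(2,j)·(5−j)!.
Computing: 120 − 48 + 6 = 78.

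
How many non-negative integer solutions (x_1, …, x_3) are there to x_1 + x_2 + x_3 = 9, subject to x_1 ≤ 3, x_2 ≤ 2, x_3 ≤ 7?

9

Without the upper bounds there are C(11,2) = 55 ways to split 9 among 3 variables.
Subtract solutions that violate a single cap (substitute x_i' = x_i − (cap_i+1)): x_1 ≥ 4 gives C(7,2) = 21; x_2 ≥ 3 gives C(8,2) = 28; x_3 ≥ 8 gives C(3,2) = 3. Together 52.
Add back pairs where two caps are both exceeded: 6 + 0 + 0 = 6.
By inclusion–exclusion the count is 55 − 52 + 6 = 9.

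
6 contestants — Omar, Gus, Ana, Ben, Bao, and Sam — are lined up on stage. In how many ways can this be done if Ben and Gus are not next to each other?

480

There are 6! = 720 arrangements in all. If Ben and Gus are adjacent, merging them into one block gives 2·(5)! = 240 arrangements.
Complementary counting: 720 − 240 = 480.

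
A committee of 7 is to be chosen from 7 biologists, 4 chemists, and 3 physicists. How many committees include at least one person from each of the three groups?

With no constraint there are C(14,7) = 3432 possible selections.
Selections missing a whole group: no biologists → C(7,7) = 1; no chemists → C(10,7) = 120; no physicists → C(11,7) = 330.
Add back selections omitting two groups (i.e. drawn from a single group): C(7,7) + C(4,7) + C(3,7) = 1.
By inclusion–exclusion: 3432 − 451 + 1 = 2982.

2982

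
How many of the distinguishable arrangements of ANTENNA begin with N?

With the first slot taken by N, it remains to arrange the other 6 letters (ATENNA).
Those 6 letters have A appearing twice and N appearing twice, giving (6)!/(2!·2!) = 180.

180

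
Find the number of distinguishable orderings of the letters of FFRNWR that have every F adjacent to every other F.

Treat the 2 copies of F as a single block. The multiset to arrange is then {FF, N, R, R, W}, 5 items in all.
That gives (5)!/(2!) = 60 arrangements.

60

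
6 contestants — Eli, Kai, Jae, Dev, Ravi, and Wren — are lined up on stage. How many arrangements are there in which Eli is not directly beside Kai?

There are 6! = 720 arrangements in all. If Eli and Kai are adjacent, merging them into one block gives 2·(5)! = 240 arrangements.
Complementary counting: 720 − 240 = 480.

480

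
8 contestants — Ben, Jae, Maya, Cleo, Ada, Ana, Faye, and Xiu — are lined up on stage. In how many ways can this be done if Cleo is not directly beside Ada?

Of the 8! = 40320 arrangements, those with Cleo and Ada adjacent number 2 × 7! = 10080 (treat the pair as a block with 2 internal orders).
So 40320 − 10080 = 30240 arrangements keep them apart.

30240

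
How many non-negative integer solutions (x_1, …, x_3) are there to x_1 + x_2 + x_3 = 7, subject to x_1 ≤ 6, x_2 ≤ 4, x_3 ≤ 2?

14

Ignoring the caps, the number of non-negative solutions to x_1+…+x_3 = 7 is C(9,2) = 36.
Subtract solutions that violate a single cap (substitute x_i' = x_i − (cap_i+1)): x_1 ≥ 7 gives C(2,2) = 1; x_2 ≥ 5 gives C(4,2) = 6; x_3 ≥ 3 gives C(6,2) = 15. Together 22.
No two caps can be exceeded simultaneously, so the pair terms are all 0.
By inclusion–exclusion the count is 36 − 22 + 0 = 14.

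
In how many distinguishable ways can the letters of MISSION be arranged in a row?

The 7 letters of MISSION have repeats: I appearing twice and S appearing twice.
Dividing 7! = 5040 by 2!·2! = 4 for the repeated letters gives 1260.

1260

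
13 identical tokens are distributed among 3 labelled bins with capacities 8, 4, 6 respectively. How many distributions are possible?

20

Without the upper bounds there are C(15,2) = 105 ways to split 13 among 3 bins.
Subtract solutions that violate a single cap (substitute x_i' = x_i − (cap_i+1)): x_1 ≥ 9 gives C(6,2) = 15; x_2 ≥ 5 gives C(10,2) = 45; x_3 ≥ 7 gives C(8,2) = 28. Together 88.
Add back pairs where two caps are both exceeded: 0 + 0 + 3 = 3.
By inclusion–exclusion the count is 105 − 88 + 3 = 20.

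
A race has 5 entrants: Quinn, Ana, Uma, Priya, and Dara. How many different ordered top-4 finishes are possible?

There are 5 choices for 1st place, 4 for 2nd, and so on down to 2 for position 4.
That gives 5 × 4 × 3 × 2 = 120.

120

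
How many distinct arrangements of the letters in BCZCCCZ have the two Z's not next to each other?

75

Total arrangements of BCZCCCZ: 7!/(4!·2!) = 105.
Arrangements with the Z's together: treat ZZ as one letter, giving (6)!/(4!) = 30.
Hence 105 − 30 = 75.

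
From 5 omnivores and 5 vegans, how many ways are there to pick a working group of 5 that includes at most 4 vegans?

Split by how many vegans are chosen (0 through 4).
Sum: C(5,0)·C(5,5) + C(5,1)·C(5,4) + C(5,2)·C(5,3) + C(5,3)·C(5,2) + C(5,4)·C(5,1) = 1 + 25 + 100 + 100 + 25 = 251.

251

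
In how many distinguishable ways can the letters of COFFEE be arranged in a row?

Letter multiplicities in COFFEE: C×1, E×2, F×2, O×1.
The number of distinct arrangements is 6!/(2!·2!) = 720/4 = 180.

180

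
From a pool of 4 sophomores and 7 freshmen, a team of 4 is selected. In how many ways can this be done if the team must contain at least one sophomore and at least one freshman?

Total 4-person selections from all 11: C(11,4) = 330.
Selections missing a whole group: no sophomores → C(7,4) = 35; no freshmen → C(4,4) = 1.
Both groups omitted at once is impossible, so 330 − 36 = 294.

294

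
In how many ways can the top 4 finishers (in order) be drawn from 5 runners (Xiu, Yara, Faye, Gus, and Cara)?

This is an ordered selection of 4 from 5: P(5,4).
That gives 5 × 4 × 3 × 2 = 120.

120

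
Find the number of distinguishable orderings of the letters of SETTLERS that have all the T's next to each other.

Treat the 2 copies of T as a single block. The multiset to arrange is then {TT, E, E, L, R, S, S}, 7 items in all.
That gives (7)!/(2!·2!) = 1260 arrangements.

1260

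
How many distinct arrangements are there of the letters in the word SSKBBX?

180

Letter multiplicities in SSKBBX: B×2, K×1, S×2, X×1.
Dividing 6! = 720 by 2!·2! = 4 for the repeated letters gives 180.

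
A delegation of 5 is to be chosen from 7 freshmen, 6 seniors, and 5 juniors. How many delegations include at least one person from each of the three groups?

Unrestricted: C(18,5) = 8568 ways to pick any 5 of the 18.
Subtract selections that omit an entire group: no freshmen → C(11,5) = 462; no seniors → C(12,5) = 792; no juniors → C(13,5) = 1287.
Add back selections omitting two groups (i.e. drawn from a single group): C(7,5) + C(6,5) + C(5,5) = 28.
By inclusion–exclusion: 8568 − 2541 + 28 = 6055.

6055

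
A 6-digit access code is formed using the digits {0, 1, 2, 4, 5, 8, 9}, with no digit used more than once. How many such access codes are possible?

This is a permutation of 6 out of 7: P(7,6) = 7!/1!.
That product is 7 × 6 × 5 × 4 × 3 × 2 = 5040.

5040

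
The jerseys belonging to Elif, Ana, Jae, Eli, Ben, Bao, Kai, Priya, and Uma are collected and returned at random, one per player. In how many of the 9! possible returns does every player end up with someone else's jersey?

133496

Count assignments avoiding every fixed point. For any j of the 9 players fixed to their old jersey, the other 9−j can be arranged in (9−j)! ways.
By inclusion–exclusion this is Σ_{j=0}^{9} (−1)^j C(9,j)·(9−j)!.
Computing: 362880 − 362880 + 181440 − 60480 + 15120 − 3024 + 504 − 72 + 9 − 1 = 133496.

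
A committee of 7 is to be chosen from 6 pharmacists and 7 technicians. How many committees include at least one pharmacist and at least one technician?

With no constraint there are C(13,7) = 1716 possible selections.
Subtract selections that omit an entire group: no pharmacists → C(7,7) = 1; no technicians → C(6,7) = 0.
Both groups omitted at once is impossible, so 1716 − 1 = 1715.

1715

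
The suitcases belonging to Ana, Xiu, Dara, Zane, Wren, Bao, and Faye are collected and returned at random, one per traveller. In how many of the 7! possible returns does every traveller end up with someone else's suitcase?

This is the derangement count D_7: permutations of 7 items with no fixed point.
By inclusion–exclusion this is Σ_{j=0}^{7} (−1)^j C(7,j)·(7−j)!.
Computing: 5040 − 5040 + 2520 − 840 + 210 − 42 + 7 − 1 = 1854.

1854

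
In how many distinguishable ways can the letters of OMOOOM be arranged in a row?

15

The 6 letters of OMOOOM have repeats: M appearing twice and O appearing 4 times.
So there are 6! / (4!·2!) = 15 distinguishable arrangements.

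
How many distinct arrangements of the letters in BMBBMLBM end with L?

35

Fix L in the last position and arrange the remaining 7 letters.
Those 7 letters have B appearing 4 times and M appearing 3 times, giving (7)!/(4!·3!) = 35.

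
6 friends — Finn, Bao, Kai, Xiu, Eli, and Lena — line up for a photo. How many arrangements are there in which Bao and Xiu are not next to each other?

480

Of the 6! = 720 arrangements, those with Bao and Xiu adjacent number 2 × 5! = 240 (treat the pair as a block with 2 internal orders).
So 720 − 240 = 480 arrangements keep them apart.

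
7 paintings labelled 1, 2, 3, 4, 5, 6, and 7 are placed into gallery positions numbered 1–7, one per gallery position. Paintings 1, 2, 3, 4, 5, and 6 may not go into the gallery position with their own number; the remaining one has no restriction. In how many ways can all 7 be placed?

2119

Let Aᵢ (for 1 ≤ i ≤ 6) be the placements that put painting i in its forbidden gallery position. Any j of these fix j positions, leaving (7−j)! ways to fill the rest, and there are C(6,j) ways to pick which j.
By inclusion–exclusion, the number of valid placements is Σ_{j=0}^{6} (−1)^j C(6,j)·(7−j)!.
Computing: 5040 − 4320 + 1800 − 480 + 90 − 12 + 1 = 2119.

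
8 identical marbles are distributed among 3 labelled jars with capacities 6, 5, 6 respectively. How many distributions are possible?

33

Ignoring the caps, the number of non-negative solutions to x_1+…+x_3 = 8 is C(10,2) = 45.
Subtract solutions that violate a single cap (substitute x_i' = x_i − (cap_i+1)): x_1 ≥ 7 gives C(3,2) = 3; x_2 ≥ 6 gives C(4,2) = 6; x_3 ≥ 7 gives C(3,2) = 3. Together 12.
No two caps can be exceeded simultaneously, so the pair terms are all 0.
By inclusion–exclusion the count is 45 − 12 + 0 = 33.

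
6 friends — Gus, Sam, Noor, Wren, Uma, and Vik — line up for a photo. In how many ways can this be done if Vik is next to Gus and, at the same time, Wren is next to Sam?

96

Treat {Vik,Gus} as one block (2 orders) and {Wren,Sam} as another (2 orders).
That leaves 4 units to arrange: 2 × 2 × 4! = 4 × 24 = 96.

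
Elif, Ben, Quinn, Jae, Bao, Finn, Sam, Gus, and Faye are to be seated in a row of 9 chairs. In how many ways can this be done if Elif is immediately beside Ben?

Place the 7 others and the Elif-Ben pair as 8 objects in a line; the pair has 2 internal arrangements.
That gives 2 × 8! = 2 × 40320 = 80640.

80640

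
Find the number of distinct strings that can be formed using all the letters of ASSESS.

Letter multiplicities in ASSESS: A×1, E×1, S×4.
The number of distinct arrangements is 6!/(4!) = 720/24 = 30.

30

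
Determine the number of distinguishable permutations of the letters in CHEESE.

120

CHEESE has 6 letters with E appearing 3 times.
So there are 6! / (3!) = 120 distinguishable arrangements.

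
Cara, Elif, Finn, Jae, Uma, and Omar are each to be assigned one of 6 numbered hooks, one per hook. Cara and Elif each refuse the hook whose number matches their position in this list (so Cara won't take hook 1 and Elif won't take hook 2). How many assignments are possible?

504

Let Aᵢ (for i ∈ {1, 2}) be the placements that put person i in their forbidden hook. Any j of these fix j positions, leaving (6−j)! ways to fill the rest, and there are C(2,j) ways to pick which j.
By inclusion–exclusion, the number of valid placements is Σ_{j=0}^{2} (−1)^j C(2,j)·(6−j)!.
Computing: 720 − 240 + 24 = 504.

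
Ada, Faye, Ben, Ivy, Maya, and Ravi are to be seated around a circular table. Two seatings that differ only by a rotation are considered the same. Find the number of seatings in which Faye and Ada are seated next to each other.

48

Treat {Faye, Ada} as one unit (2 internal orders) and seat the resulting 5 units around the table: (4)! circular arrangements.
So 2 × (4)! = 2 × 24 = 48.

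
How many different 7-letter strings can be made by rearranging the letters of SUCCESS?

420

SUCCESS has 7 letters with C appearing twice and S appearing 3 times.
So there are 7! / (3!·2!) = 420 distinguishable arrangements.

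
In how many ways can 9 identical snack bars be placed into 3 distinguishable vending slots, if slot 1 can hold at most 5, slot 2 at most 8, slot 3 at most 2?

17

By stars and bars, unrestricted non-negative solutions to x_1+…+x_3 = 9 number C(9+2,2) = 55.
Subtract solutions that violate a single cap (substitute x_i' = x_i − (cap_i+1)): x_1 ≥ 6 gives C(5,2) = 10; x_2 ≥ 9 gives C(2,2) = 1; x_3 ≥ 3 gives C(8,2) = 28. Together 39.
Add back pairs where two caps are both exceeded: 0 + 1 + 0 = 1.
By inclusion–exclusion the count is 55 − 39 + 1 = 17.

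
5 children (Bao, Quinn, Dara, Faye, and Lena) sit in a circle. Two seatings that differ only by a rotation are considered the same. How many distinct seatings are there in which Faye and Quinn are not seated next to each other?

12

All circular seatings of 5 people number (4)! = 24.
Seatings with Faye beside Quinn: treat them as a block with 2 internal orders, giving 2 × (3)! = 12.
Subtracting, 24 − 12 = 12.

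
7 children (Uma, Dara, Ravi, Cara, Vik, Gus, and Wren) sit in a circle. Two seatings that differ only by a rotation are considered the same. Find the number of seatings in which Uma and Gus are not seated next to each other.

Without the restriction there are (6)! = 720 seatings.
Those with Uma next to Gus: fuse the pair into one unit and seat 6 units around a circle — 2·(5)! = 240.
Subtracting, 720 − 240 = 480.

480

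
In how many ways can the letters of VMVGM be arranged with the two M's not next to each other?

18

There are 5!/(2!·2!) = 30 arrangements of VMVGM in total.
Arrangements with the M's together: treat MM as one letter, giving (4)!/(2!) = 12.
Hence 30 − 12 = 18.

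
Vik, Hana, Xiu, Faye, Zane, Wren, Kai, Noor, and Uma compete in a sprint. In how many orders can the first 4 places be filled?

This is an ordered selection of 4 from 9: P(9,4).
That gives 9 × 8 × 7 × 6 = 3024.

3024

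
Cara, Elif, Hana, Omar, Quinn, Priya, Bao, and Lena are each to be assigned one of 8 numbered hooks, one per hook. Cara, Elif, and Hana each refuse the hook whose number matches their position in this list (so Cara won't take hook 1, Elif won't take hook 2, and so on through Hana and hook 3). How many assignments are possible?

27240

Let Aᵢ (for i ∈ {1, 2, 3}) be the placements that put person i in their forbidden hook. Any j of these fix j positions, leaving (8−j)! ways to fill the rest, and there are C(3,j) ways to pick which j.
By inclusion–exclusion, the number of valid placements is Σ_{j=0}^{3} (−1)^j C(3,j)·(8−j)!.
Computing: 40320 − 15120 + 2160 − 120 = 27240.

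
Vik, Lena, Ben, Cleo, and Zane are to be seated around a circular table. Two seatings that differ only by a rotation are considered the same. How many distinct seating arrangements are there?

24

Around a circle, 5 distinct people have 5!/5 = (4)! = 24 rotationally distinct seatings.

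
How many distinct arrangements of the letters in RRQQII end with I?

30

With the last slot taken by I, it remains to arrange the other 5 letters (RRQQI).
Those 5 letters have Q appearing twice and R appearing twice, giving (5)!/(2!·2!) = 30.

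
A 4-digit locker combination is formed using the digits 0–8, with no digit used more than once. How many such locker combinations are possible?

This is a permutation of 4 out of 9: P(9,4) = 9!/5!.
That product is 9 × 8 × 7 × 6 = 3024.

3024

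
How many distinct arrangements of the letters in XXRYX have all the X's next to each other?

6

Treat the 3 copies of X as a single block. The multiset to arrange is then {XXX, R, Y}, 3 items in all.
All 3 items are distinct, so there are (3)! = 6 arrangements.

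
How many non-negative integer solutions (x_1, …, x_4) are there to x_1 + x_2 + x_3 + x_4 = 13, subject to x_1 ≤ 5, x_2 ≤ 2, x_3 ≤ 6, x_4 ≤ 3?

19

By stars and bars, unrestricted non-negative solutions to x_1+…+x_4 = 13 number C(13+3,3) = 560.
Subtract solutions that violate a single cap (substitute x_i' = x_i − (cap_i+1)): x_1 ≥ 6 gives C(10,3) = 120; x_2 ≥ 3 gives C(13,3) = 286; x_3 ≥ 7 gives C(9,3) = 84; x_4 ≥ 4 gives C(12,3) = 220. Together 710.
Add back pairs where two caps are both exceeded: 35 + 1 + 20 + 20 + 84 + 10 = 170.
Subtract triples: 0 + 1 + 0 + 0 = 1.
By inclusion–exclusion the count is 560 − 710 + 170 − 1 = 19.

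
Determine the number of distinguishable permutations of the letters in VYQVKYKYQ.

7560

VYQVKYKYQ has 9 letters with K appearing twice, Q appearing twice, V appearing twice, and Y appearing 3 times.
So there are 9! / (3!·2!·2!·2!) = 7560 distinguishable arrangements.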